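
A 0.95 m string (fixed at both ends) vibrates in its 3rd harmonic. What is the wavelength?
λₙ = 2L/n = 0.6333 m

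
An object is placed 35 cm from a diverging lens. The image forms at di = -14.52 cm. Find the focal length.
1/f = 1/do + 1/di → f = -24.81 cm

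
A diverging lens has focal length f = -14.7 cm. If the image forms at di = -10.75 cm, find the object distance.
1/do = 1/f − 1/di → do = 40.01 cm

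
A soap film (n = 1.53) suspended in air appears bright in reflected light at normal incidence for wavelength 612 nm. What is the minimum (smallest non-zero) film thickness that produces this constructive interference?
2nt = (m − ½)λ with m = 1 → t = (m − ½)λ/(2n) = 100 nm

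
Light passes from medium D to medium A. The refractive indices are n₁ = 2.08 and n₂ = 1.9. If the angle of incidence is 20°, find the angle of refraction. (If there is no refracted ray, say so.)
sin θ₂ = (n₁/n₂)·sin θ₁ = 0.3744 → θ₂ = 21.99°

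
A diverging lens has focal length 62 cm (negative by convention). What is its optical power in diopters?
P = 1/f = -1.613 D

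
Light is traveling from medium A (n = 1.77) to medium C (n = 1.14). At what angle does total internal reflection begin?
θc = arcsin(n₂/n₁) = 40.1°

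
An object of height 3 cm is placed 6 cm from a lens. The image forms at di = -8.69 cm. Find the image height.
hi = (-di/do) × ho = 4.345 cm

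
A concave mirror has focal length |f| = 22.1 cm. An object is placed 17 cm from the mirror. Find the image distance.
f = +22.1 cm (concave); 1/di = 1/f − 1/do → di = -73.67 cm (virtual image, behind mirror)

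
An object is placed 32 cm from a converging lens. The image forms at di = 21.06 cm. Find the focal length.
1/f = 1/do + 1/di → f = 12.7 cm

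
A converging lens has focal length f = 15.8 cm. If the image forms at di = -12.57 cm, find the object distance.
1/do = 1/f − 1/di → do = 7.001 cm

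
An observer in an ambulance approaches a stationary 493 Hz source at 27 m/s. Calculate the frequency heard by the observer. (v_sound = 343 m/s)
f_obs = f·(v + v_o)/v = 531.8 Hz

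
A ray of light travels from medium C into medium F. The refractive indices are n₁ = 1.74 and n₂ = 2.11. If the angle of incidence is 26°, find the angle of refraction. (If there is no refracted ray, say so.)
sin θ₂ = (n₁/n₂)·sin θ₁ = 0.3615 → θ₂ = 21.19°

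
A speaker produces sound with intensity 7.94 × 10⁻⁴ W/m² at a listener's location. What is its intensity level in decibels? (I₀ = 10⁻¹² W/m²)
β = 10·log₁₀(I/I₀) = 89 dB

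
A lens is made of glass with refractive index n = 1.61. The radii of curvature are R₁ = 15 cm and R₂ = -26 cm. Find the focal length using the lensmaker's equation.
1/f = (n − 1)(1/R₁ − 1/R₂) → f = 15.59 cm (converging lens)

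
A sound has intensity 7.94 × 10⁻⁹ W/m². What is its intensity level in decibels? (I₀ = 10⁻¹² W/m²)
β = 10·log₁₀(I/I₀) = 39 dB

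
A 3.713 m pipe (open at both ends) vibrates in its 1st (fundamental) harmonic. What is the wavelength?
λₙ = 2L/n = 7.426 m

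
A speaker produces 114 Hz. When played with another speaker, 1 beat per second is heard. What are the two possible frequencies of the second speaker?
f₂ = 114 ± 1 Hz → 115 Hz or 113 Hz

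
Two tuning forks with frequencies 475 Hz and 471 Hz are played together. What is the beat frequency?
4 Hz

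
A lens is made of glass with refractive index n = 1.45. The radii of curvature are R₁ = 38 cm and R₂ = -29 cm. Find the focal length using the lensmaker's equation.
1/f = (n − 1)(1/R₁ − 1/R₂) → f = 36.55 cm (converging lens)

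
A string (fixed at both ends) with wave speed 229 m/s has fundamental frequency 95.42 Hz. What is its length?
L = v/(2f₁) = 1.2 m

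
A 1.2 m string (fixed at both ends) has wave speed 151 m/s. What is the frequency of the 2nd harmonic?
fₙ = nv/(2L) = 125.8 Hz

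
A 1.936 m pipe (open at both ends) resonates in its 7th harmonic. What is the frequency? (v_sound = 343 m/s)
fₙ = nv/(2L) = 620.1 Hz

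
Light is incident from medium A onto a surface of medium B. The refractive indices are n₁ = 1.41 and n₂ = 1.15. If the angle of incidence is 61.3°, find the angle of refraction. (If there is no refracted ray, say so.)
sin θ₂ = (n₁/n₂)·sin θ₁ = 1.075 > 1, so there is no refracted ray — the light undergoes total internal reflection.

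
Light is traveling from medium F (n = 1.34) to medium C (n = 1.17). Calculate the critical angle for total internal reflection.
θc = arcsin(n₂/n₁) = 60.82°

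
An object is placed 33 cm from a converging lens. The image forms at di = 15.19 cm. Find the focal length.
1/f = 1/do + 1/di → f = 10.4 cm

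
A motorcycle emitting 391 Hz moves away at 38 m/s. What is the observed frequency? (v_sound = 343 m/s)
f_obs = f·v/(v + v_s) = 352 Hz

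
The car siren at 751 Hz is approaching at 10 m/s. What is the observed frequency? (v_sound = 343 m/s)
f_obs = f·v/(v − v_s) = 773.6 Hz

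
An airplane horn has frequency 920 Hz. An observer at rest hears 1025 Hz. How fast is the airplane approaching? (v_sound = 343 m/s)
v_s = v·(1 − f/f_obs) = 35.14 m/s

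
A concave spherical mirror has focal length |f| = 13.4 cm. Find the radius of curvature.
R = 2|f| = 26.8 cm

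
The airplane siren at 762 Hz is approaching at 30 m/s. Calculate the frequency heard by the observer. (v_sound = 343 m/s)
f_obs = f·v/(v − v_s) = 835 Hz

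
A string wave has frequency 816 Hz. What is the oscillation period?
T = 1/f = 0.001225 s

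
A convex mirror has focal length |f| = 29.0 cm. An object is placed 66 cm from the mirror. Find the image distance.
f = −29.0 cm (convex); 1/di = 1/f − 1/do → di = -20.15 cm (virtual image, behind mirror)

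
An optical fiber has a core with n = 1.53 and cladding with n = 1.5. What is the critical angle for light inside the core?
θc = arcsin(n_cladding/n_core) = 78.64°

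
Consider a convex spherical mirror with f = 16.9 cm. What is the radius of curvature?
R = 2|f| = 33.8 cm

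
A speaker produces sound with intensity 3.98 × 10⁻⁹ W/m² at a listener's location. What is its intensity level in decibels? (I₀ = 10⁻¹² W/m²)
β = 10·log₁₀(I/I₀) = 36 dB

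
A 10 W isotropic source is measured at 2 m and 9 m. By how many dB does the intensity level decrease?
Δβ = 20·log₁₀(r₂/r₁) = 13.06 dB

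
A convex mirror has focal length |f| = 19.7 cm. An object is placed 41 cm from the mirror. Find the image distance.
f = −19.7 cm (convex); 1/di = 1/f − 1/do → di = -13.31 cm (virtual image, behind mirror)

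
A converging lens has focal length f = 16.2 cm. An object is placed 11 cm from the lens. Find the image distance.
1/di = 1/f − 1/do → di = -34.27 cm (virtual image)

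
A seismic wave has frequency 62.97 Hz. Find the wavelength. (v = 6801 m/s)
λ = v/f = 108 m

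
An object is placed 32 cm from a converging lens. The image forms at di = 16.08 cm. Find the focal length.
1/f = 1/do + 1/di → f = 10.7 cm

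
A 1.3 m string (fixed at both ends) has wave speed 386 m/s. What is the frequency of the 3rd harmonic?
fₙ = nv/(2L) = 445.4 Hz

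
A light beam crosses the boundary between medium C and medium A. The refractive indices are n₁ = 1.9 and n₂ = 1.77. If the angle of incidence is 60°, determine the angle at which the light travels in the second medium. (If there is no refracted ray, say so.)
sin θ₂ = (n₁/n₂)·sin θ₁ = 0.9296 → θ₂ = 68.38°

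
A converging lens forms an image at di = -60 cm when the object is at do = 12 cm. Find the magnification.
M = −di/do = 5 (upright image)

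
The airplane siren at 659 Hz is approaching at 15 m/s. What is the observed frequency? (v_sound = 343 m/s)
f_obs = f·v/(v − v_s) = 689.1 Hz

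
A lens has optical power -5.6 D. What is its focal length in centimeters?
f = 1/P = -17.86 cm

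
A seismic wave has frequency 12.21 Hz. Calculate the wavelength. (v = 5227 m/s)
λ = v/f = 428.1 m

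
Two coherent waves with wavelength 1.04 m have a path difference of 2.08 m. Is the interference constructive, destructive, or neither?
constructive — path difference = 2λ, a whole number of wavelengths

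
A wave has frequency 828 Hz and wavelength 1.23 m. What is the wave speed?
v = fλ = 1018 m/s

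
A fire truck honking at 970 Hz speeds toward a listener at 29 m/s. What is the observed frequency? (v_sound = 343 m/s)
f_obs = f·v/(v − v_s) = 1060 Hz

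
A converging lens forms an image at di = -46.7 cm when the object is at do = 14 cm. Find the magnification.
M = −di/do = 3.336 (upright image)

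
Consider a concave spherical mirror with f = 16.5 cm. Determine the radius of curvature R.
R = 2|f| = 33 cm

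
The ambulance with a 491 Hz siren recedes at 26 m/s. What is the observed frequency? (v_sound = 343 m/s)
f_obs = f·v/(v + v_s) = 456.4 Hz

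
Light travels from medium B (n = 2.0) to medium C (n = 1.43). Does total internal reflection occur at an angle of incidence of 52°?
θc = arcsin(n₂/n₁) = 45.64°; 52° > θc, so yes — total internal reflection.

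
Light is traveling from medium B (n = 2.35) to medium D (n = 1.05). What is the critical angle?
θc = arcsin(n₂/n₁) = 26.54°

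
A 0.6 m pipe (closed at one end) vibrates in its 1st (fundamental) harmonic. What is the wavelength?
λₙ = 4L/n = 2.4 m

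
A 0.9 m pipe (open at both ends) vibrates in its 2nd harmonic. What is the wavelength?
λₙ = 2L/n = 0.9 m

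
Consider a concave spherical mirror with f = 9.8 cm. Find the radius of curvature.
R = 2|f| = 19.6 cm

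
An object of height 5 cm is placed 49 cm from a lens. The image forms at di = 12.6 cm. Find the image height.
hi = (-di/do) × ho = -1.286 cm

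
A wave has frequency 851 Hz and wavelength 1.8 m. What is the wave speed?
v = fλ = 1532 m/s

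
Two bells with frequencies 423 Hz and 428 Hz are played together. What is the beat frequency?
5 Hz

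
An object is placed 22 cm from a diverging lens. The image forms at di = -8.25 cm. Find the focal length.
1/f = 1/do + 1/di → f = -13.2 cm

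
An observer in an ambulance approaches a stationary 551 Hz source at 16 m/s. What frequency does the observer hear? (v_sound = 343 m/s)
f_obs = f·(v + v_o)/v = 576.7 Hz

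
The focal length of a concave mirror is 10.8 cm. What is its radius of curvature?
R = 2|f| = 21.6 cm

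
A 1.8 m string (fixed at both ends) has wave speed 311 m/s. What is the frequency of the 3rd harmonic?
fₙ = nv/(2L) = 259.2 Hz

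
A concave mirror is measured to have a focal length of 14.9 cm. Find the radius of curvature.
R = 2|f| = 29.8 cm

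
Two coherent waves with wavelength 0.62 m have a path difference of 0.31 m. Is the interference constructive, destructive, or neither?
destructive — path difference = 0.5λ, an odd multiple of λ/2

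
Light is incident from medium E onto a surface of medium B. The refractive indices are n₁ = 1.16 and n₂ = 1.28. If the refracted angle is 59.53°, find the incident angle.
sin θ₁ = (n₂/n₁)·sin θ₂ → θ₁ = 72°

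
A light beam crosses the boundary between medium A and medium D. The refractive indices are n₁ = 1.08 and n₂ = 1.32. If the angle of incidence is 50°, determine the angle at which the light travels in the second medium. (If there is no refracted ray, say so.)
sin θ₂ = (n₁/n₂)·sin θ₁ = 0.6268 → θ₂ = 38.81°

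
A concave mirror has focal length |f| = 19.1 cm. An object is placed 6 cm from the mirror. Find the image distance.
f = +19.1 cm (concave); 1/di = 1/f − 1/do → di = -8.748 cm (virtual image, behind mirror)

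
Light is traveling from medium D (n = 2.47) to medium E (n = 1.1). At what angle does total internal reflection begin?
θc = arcsin(n₂/n₁) = 26.45°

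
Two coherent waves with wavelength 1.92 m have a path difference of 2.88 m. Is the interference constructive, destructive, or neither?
destructive — path difference = 1.5λ, an odd multiple of λ/2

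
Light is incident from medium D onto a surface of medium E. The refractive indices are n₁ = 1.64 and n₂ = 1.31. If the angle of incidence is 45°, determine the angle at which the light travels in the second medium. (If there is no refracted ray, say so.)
sin θ₂ = (n₁/n₂)·sin θ₁ = 0.8852 → θ₂ = 62.28°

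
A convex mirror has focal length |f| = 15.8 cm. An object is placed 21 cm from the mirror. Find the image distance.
f = −15.8 cm (convex); 1/di = 1/f − 1/do → di = -9.016 cm (virtual image, behind mirror)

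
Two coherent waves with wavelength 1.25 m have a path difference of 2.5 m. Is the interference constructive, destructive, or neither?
constructive — path difference = 2λ, a whole number of wavelengths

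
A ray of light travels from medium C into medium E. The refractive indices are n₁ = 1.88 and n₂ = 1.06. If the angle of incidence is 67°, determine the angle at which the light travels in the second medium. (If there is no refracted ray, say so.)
sin θ₂ = (n₁/n₂)·sin θ₁ = 1.633 > 1, so there is no refracted ray — the light undergoes total internal reflection.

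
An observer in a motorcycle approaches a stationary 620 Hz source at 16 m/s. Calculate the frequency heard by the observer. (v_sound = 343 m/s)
f_obs = f·(v + v_o)/v = 648.9 Hz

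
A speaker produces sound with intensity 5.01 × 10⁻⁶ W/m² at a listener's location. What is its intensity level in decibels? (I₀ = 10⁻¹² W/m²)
β = 10·log₁₀(I/I₀) = 67 dB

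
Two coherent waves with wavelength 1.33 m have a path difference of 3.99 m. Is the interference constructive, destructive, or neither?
constructive — path difference = 3λ, a whole number of wavelengths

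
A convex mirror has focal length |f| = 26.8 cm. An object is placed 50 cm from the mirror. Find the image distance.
f = −26.8 cm (convex); 1/di = 1/f − 1/do → di = -17.45 cm (virtual image, behind mirror)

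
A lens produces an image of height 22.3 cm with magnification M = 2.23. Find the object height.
ho = |hi|/|M| = 10 cm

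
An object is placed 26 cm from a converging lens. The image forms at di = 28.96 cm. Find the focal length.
1/f = 1/do + 1/di → f = 13.7 cm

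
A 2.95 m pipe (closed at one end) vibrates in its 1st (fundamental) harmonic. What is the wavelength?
λₙ = 4L/n = 11.8 m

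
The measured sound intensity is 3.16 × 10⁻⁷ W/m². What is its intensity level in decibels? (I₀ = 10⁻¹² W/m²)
β = 10·log₁₀(I/I₀) = 55 dB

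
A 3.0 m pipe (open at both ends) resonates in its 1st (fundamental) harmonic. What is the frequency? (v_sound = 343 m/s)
fₙ = nv/(2L) = 57.17 Hz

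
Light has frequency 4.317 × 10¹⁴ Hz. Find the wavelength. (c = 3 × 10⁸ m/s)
λ = c/f = 694.9 nm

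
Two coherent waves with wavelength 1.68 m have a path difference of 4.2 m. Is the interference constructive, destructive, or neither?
destructive — path difference = 2.5λ, an odd multiple of λ/2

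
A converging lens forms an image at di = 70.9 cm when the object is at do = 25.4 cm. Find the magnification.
M = −di/do = -2.791 (inverted image)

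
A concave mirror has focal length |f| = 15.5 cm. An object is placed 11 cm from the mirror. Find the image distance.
f = +15.5 cm (concave); 1/di = 1/f − 1/do → di = -37.89 cm (virtual image, behind mirror)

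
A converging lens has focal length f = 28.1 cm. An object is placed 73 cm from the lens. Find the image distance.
1/di = 1/f − 1/do → di = 45.69 cm (real image)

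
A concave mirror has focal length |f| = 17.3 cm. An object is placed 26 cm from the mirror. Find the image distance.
f = +17.3 cm (concave); 1/di = 1/f − 1/do → di = 51.7 cm (real image, in front of mirror)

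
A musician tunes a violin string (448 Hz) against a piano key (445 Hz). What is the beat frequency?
3 Hz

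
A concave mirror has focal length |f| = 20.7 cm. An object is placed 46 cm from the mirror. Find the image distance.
f = +20.7 cm (concave); 1/di = 1/f − 1/do → di = 37.64 cm (real image, in front of mirror)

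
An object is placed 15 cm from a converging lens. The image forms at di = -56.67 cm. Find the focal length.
1/f = 1/do + 1/di → f = 20.4 cm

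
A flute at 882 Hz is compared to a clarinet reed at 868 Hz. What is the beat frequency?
14 Hz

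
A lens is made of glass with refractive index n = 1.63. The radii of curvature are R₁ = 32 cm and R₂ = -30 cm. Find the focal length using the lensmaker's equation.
1/f = (n − 1)(1/R₁ − 1/R₂) → f = 24.58 cm (converging lens)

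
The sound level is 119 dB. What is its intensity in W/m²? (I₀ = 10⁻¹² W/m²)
I = I₀·10^(β/10) = 7.94 × 10⁻¹ W/m²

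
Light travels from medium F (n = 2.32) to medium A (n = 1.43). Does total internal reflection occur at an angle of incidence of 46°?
θc = arcsin(n₂/n₁) = 38.05°; 46° > θc, so yes — total internal reflection.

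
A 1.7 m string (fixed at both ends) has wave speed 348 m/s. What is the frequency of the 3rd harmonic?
fₙ = nv/(2L) = 307.1 Hz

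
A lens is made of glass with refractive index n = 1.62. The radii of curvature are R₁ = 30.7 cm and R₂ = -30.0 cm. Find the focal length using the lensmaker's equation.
1/f = (n − 1)(1/R₁ − 1/R₂) → f = 24.47 cm (converging lens)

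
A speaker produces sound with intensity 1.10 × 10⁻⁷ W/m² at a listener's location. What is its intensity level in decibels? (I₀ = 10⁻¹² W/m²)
β = 10·log₁₀(I/I₀) = 50.41 dB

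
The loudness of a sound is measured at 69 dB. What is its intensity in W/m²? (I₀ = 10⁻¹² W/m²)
I = I₀·10^(β/10) = 7.94 × 10⁻⁶ W/m²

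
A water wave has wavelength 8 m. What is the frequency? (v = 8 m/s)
f = v/λ = 1 Hz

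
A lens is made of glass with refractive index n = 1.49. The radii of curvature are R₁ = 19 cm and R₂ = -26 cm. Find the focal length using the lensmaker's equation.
1/f = (n − 1)(1/R₁ − 1/R₂) → f = 22.4 cm (converging lens)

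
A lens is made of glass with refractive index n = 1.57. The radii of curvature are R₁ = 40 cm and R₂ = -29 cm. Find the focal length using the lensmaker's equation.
1/f = (n − 1)(1/R₁ − 1/R₂) → f = 29.49 cm (converging lens)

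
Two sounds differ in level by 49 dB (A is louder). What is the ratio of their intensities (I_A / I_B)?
I_A/I_B = 10^(Δβ/10) = 79430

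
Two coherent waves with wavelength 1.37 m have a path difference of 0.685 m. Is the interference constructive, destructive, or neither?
destructive — path difference = 0.5λ, an odd multiple of λ/2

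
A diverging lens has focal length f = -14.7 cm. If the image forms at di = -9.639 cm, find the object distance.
1/do = 1/f − 1/di → do = 28 cm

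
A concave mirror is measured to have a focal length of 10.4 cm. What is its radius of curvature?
R = 2|f| = 20.8 cm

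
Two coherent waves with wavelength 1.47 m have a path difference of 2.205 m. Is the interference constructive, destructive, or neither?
destructive — path difference = 1.5λ, an odd multiple of λ/2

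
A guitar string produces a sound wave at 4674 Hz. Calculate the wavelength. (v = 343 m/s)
λ = v/f = 0.07338 m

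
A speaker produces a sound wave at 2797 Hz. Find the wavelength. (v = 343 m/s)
λ = v/f = 0.1226 m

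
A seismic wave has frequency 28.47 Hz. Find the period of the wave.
T = 1/f = 0.03512 s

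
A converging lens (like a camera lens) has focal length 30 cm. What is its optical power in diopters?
P = 1/f = 3.333 D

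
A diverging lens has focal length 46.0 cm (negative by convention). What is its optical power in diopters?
P = 1/f = -2.174 D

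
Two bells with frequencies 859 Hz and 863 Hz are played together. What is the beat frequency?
4 Hz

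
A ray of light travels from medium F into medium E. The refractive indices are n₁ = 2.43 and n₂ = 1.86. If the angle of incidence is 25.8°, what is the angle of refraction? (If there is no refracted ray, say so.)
sin θ₂ = (n₁/n₂)·sin θ₁ = 0.5686 → θ₂ = 34.65°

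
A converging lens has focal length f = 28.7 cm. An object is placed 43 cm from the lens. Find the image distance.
1/di = 1/f − 1/do → di = 86.3 cm (real image)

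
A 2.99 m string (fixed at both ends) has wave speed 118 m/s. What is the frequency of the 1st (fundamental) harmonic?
fₙ = nv/(2L) = 19.73 Hz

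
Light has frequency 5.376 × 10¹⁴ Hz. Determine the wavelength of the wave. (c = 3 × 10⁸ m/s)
λ = c/f = 558 nm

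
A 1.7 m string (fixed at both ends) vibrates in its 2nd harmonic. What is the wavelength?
λₙ = 2L/n = 1.7 m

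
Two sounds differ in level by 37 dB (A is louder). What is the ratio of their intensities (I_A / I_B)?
I_A/I_B = 10^(Δβ/10) = 5012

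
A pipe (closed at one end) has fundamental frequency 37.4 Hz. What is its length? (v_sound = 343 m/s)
L = v/(4f₁) = 2.293 m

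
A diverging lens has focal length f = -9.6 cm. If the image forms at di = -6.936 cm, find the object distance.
1/do = 1/f − 1/di → do = 24.99 cm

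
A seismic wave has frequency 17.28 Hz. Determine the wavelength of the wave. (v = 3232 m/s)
λ = v/f = 187 m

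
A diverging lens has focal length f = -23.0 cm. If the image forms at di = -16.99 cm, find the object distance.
1/do = 1/f − 1/di → do = 65.02 cm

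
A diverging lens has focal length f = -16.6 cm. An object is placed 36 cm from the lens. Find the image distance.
1/di = 1/f − 1/do → di = -11.36 cm (virtual image)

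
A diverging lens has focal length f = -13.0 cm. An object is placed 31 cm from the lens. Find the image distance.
1/di = 1/f − 1/do → di = -9.159 cm (virtual image)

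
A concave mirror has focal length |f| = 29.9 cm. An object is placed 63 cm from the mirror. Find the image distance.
f = +29.9 cm (concave); 1/di = 1/f − 1/do → di = 56.91 cm (real image, in front of mirror)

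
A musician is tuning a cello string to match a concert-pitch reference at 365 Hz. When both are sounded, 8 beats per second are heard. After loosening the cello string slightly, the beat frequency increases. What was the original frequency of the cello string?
357 Hz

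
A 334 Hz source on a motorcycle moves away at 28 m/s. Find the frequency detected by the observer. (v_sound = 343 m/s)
f_obs = f·v/(v + v_s) = 308.8 Hz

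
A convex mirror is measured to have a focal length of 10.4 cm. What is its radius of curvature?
R = 2|f| = 20.8 cm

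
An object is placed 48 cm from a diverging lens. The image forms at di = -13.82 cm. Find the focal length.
1/f = 1/do + 1/di → f = -19.41 cm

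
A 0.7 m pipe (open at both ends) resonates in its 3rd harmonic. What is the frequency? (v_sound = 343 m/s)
fₙ = nv/(2L) = 735 Hz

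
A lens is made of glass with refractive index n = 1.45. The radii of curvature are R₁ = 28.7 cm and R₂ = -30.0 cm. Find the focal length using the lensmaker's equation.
1/f = (n − 1)(1/R₁ − 1/R₂) → f = 32.6 cm (converging lens)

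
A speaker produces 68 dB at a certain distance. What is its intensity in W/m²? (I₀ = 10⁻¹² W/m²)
I = I₀·10^(β/10) = 6.31 × 10⁻⁶ W/m²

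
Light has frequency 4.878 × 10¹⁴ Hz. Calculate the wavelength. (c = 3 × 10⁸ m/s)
λ = c/f = 615 nm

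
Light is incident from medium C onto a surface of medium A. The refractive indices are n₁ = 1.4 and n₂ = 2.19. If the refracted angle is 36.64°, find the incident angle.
sin θ₁ = (n₂/n₁)·sin θ₂ → θ₁ = 68.99°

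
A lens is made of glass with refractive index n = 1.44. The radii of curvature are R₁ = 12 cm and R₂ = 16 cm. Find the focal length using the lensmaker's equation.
1/f = (n − 1)(1/R₁ − 1/R₂) → f = 109.1 cm (converging lens)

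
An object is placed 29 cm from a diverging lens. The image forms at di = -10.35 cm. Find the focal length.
1/f = 1/do + 1/di → f = -16.09 cm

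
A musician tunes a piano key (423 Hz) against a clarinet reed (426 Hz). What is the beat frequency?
3 Hz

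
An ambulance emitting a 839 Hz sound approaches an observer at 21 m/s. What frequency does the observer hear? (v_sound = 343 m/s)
f_obs = f·v/(v − v_s) = 893.7 Hz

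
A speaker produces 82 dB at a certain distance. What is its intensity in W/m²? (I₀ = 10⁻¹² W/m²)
I = I₀·10^(β/10) = 1.58 × 10⁻⁴ W/m²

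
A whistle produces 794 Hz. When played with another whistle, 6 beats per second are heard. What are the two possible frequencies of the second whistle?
f₂ = 794 ± 6 Hz → 800 Hz or 788 Hz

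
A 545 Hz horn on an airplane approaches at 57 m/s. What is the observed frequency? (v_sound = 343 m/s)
f_obs = f·v/(v − v_s) = 653.6 Hz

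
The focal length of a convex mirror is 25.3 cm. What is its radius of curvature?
R = 2|f| = 50.6 cm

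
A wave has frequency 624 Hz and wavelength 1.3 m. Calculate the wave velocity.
v = fλ = 811.2 m/s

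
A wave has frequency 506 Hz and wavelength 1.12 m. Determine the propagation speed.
v = fλ = 566.7 m/s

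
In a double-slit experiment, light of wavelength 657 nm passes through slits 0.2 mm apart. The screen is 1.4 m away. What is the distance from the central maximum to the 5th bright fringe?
y = mλL/d = 22.99 mm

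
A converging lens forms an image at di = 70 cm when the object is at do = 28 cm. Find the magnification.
M = −di/do = -2.5 (inverted image)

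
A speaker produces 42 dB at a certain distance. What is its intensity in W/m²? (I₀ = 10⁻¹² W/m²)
I = I₀·10^(β/10) = 1.58 × 10⁻⁸ W/m²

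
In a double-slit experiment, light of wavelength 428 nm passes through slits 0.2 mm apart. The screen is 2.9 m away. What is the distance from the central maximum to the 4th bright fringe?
y = mλL/d = 24.82 mm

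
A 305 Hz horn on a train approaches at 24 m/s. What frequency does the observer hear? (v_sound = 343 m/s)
f_obs = f·v/(v − v_s) = 327.9 Hz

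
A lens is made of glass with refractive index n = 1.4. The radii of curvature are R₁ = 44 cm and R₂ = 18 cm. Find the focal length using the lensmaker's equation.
1/f = (n − 1)(1/R₁ − 1/R₂) → f = -76.15 cm (diverging lens)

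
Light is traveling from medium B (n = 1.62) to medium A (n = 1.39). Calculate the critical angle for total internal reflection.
θc = arcsin(n₂/n₁) = 59.1°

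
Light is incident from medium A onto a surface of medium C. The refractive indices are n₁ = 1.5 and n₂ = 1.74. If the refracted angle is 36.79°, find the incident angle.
sin θ₁ = (n₂/n₁)·sin θ₂ → θ₁ = 44°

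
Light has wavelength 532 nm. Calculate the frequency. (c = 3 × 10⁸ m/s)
f = c/λ = 5.639 × 10¹⁴ Hz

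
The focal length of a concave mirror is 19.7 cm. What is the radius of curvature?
R = 2|f| = 39.4 cm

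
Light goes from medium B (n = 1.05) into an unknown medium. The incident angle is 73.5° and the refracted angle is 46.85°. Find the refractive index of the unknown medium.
n₂ = n₁·sin θ₁ / sin θ₂ = 1.38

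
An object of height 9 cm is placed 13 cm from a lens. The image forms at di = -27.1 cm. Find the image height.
hi = (-di/do) × ho = 18.76 cm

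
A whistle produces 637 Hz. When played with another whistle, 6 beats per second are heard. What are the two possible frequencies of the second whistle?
f₂ = 637 ± 6 Hz → 643 Hz or 631 Hz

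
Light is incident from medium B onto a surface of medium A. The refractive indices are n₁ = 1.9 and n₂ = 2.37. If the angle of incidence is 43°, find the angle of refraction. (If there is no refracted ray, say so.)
sin θ₂ = (n₁/n₂)·sin θ₁ = 0.5467 → θ₂ = 33.14°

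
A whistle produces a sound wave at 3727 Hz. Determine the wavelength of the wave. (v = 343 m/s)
λ = v/f = 0.09203 m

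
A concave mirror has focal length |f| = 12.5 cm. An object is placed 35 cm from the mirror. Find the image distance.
f = +12.5 cm (concave); 1/di = 1/f − 1/do → di = 19.44 cm (real image, in front of mirror)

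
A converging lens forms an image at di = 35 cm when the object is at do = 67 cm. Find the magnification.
M = −di/do = -0.5224 (inverted image)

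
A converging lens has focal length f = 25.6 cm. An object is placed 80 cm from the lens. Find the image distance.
1/di = 1/f − 1/do → di = 37.65 cm (real image)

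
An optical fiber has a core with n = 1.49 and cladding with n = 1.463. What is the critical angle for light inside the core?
θc = arcsin(n_cladding/n_core) = 79.08°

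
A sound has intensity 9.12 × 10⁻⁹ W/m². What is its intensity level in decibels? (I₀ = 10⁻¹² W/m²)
β = 10·log₁₀(I/I₀) = 39.6 dB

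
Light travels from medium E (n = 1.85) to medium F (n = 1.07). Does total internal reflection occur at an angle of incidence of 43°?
θc = arcsin(n₂/n₁) = 35.34°; 43° > θc, so yes — total internal reflection.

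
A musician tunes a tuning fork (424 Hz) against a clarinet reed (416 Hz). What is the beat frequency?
8 Hz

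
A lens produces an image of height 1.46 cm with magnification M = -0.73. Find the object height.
ho = |hi|/|M| = 2 cm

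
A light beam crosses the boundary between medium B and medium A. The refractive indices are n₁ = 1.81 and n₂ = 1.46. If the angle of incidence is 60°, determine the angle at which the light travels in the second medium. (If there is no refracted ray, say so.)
sin θ₂ = (n₁/n₂)·sin θ₁ = 1.074 > 1, so there is no refracted ray — the light undergoes total internal reflection.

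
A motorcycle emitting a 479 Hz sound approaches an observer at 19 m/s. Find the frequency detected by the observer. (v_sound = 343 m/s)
f_obs = f·v/(v − v_s) = 507.1 Hz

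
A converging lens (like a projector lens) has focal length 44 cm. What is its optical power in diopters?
P = 1/f = 2.273 D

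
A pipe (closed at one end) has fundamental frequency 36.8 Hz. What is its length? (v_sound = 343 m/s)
L = v/(4f₁) = 2.33 m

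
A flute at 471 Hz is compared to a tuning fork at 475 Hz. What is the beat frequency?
4 Hz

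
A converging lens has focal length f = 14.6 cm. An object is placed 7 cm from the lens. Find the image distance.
1/di = 1/f − 1/do → di = -13.45 cm (virtual image)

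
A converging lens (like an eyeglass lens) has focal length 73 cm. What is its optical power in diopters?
P = 1/f = 1.37 D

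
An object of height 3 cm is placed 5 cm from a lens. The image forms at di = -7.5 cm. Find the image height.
hi = (-di/do) × ho = 4.5 cm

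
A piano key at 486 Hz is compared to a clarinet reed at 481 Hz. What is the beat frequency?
5 Hz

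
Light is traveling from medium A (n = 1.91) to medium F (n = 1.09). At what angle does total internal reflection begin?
θc = arcsin(n₂/n₁) = 34.8°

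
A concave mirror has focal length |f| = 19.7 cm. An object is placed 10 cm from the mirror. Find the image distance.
f = +19.7 cm (concave); 1/di = 1/f − 1/do → di = -20.31 cm (virtual image, behind mirror)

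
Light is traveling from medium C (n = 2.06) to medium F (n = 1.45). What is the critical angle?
θc = arcsin(n₂/n₁) = 44.74°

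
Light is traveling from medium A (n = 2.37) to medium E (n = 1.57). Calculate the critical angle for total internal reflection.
θc = arcsin(n₂/n₁) = 41.49°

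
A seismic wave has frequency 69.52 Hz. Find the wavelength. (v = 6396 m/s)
λ = v/f = 92 m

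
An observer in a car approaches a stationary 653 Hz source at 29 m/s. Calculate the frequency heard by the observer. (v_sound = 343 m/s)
f_obs = f·(v + v_o)/v = 708.2 Hz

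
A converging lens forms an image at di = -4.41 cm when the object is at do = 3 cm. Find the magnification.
M = −di/do = 1.47 (upright image)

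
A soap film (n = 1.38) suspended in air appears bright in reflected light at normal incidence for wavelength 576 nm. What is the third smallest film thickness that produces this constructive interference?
2nt = (m − ½)λ with m = 3 → t = (m − ½)λ/(2n) = 521.7 nm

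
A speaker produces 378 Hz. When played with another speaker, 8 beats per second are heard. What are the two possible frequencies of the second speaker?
f₂ = 378 ± 8 Hz → 386 Hz or 370 Hz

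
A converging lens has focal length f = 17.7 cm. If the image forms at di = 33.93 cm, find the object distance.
1/do = 1/f − 1/di → do = 37 cm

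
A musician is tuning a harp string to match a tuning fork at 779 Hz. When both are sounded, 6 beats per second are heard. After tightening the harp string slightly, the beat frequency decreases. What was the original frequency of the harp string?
773 Hz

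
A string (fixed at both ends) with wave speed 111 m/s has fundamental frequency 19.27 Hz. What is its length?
L = v/(2f₁) = 2.88 m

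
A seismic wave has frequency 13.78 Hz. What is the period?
T = 1/f = 0.07257 s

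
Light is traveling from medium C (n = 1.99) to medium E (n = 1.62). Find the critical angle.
θc = arcsin(n₂/n₁) = 54.5°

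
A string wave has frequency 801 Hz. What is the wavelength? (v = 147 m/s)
λ = v/f = 0.1835 m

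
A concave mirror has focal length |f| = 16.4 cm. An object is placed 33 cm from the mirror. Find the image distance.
f = +16.4 cm (concave); 1/di = 1/f − 1/do → di = 32.6 cm (real image, in front of mirror)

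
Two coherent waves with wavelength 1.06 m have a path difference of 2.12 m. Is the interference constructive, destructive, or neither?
constructive — path difference = 2λ, a whole number of wavelengths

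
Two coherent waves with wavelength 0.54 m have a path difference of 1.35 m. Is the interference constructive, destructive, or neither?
destructive — path difference = 2.5λ, an odd multiple of λ/2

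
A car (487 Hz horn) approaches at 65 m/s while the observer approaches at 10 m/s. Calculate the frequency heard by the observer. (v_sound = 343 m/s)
f_obs = f·(v + v_o)/(v − v_s) = 618.4 Hz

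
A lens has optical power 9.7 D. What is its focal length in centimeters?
f = 1/P = 10.31 cm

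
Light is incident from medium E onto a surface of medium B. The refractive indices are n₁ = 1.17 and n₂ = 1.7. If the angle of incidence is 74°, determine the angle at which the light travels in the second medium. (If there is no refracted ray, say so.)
sin θ₂ = (n₁/n₂)·sin θ₁ = 0.6616 → θ₂ = 41.42°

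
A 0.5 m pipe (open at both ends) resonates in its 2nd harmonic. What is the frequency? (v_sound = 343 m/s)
fₙ = nv/(2L) = 686 Hz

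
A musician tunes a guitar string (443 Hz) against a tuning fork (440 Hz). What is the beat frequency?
3 Hz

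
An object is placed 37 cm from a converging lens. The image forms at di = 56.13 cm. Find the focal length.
1/f = 1/do + 1/di → f = 22.3 cm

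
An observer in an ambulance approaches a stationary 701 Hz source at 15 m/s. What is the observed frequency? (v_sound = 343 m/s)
f_obs = f·(v + v_o)/v = 731.7 Hz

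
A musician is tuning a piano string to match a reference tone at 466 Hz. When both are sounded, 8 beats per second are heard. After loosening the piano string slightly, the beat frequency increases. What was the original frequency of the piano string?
458 Hz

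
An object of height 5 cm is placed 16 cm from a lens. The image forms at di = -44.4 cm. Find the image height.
hi = (-di/do) × ho = 13.88 cm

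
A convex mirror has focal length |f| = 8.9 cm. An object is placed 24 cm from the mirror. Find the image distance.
f = −8.9 cm (convex); 1/di = 1/f − 1/do → di = -6.492 cm (virtual image, behind mirror)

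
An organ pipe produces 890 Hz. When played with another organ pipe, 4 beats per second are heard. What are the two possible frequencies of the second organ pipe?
f₂ = 890 ± 4 Hz → 894 Hz or 886 Hz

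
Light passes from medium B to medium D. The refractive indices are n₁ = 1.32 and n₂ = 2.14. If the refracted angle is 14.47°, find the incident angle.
sin θ₁ = (n₂/n₁)·sin θ₂ → θ₁ = 23.9°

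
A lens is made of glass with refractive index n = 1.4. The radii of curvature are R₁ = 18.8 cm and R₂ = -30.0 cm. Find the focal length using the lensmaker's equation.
1/f = (n − 1)(1/R₁ − 1/R₂) → f = 28.89 cm (converging lens)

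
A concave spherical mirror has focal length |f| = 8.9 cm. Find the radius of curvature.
R = 2|f| = 17.8 cm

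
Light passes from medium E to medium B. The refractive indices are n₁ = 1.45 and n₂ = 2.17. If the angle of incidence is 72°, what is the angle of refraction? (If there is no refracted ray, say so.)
sin θ₂ = (n₁/n₂)·sin θ₁ = 0.6355 → θ₂ = 39.46°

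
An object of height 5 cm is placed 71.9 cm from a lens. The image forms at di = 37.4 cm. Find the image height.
hi = (-di/do) × ho = -2.601 cm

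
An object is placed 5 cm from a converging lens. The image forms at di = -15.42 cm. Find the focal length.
1/f = 1/do + 1/di → f = 7.399 cm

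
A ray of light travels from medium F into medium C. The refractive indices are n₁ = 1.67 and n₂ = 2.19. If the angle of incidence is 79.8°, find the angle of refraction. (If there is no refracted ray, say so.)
sin θ₂ = (n₁/n₂)·sin θ₁ = 0.7505 → θ₂ = 48.63°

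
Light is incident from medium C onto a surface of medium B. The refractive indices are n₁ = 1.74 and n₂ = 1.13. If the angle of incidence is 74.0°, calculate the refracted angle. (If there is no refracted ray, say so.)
sin θ₂ = (n₁/n₂)·sin θ₁ = 1.48 > 1, so there is no refracted ray — the light undergoes total internal reflection.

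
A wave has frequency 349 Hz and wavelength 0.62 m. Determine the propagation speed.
v = fλ = 216.4 m/s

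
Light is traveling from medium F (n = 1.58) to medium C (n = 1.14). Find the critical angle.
θc = arcsin(n₂/n₁) = 46.18°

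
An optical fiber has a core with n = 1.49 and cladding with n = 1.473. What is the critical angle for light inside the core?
θc = arcsin(n_cladding/n_core) = 81.34°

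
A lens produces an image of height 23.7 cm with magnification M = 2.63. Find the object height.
ho = |hi|/|M| = 9.011 cm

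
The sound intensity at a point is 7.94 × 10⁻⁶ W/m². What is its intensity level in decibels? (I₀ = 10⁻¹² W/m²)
β = 10·log₁₀(I/I₀) = 69 dB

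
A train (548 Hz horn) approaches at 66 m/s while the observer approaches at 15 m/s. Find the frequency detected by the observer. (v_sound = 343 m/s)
f_obs = f·(v + v_o)/(v − v_s) = 708.2 Hz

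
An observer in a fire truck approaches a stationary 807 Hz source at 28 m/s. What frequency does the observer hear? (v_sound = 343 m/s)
f_obs = f·(v + v_o)/v = 872.9 Hz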